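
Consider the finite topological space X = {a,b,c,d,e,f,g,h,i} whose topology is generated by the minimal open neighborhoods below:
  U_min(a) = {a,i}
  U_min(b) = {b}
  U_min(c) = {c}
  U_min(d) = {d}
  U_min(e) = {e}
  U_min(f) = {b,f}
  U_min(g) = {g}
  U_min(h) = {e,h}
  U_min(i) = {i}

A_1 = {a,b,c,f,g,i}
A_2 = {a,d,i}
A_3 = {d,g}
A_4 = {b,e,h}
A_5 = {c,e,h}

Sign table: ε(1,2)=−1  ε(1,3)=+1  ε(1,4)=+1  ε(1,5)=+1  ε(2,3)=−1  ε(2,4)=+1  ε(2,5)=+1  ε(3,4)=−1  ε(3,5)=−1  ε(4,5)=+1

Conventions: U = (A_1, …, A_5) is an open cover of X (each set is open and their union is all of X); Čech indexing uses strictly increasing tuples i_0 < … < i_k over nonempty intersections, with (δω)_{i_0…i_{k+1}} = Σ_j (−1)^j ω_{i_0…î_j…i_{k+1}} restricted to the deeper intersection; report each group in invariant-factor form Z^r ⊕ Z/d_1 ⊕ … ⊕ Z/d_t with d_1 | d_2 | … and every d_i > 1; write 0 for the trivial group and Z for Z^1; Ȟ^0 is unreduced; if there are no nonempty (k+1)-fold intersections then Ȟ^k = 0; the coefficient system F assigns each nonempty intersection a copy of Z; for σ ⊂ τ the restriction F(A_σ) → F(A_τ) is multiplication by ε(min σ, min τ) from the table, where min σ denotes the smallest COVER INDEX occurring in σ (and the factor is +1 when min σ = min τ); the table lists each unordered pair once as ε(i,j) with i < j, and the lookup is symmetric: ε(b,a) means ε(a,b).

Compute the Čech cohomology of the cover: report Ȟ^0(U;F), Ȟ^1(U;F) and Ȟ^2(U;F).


intersection data:
  A12={a,i} A13={g} A14={b} A15={c} A23={d} A45={e,h}
C dims 5,6; δ0: rk 4, SNF 1^4
Ȟ^0 = (5 − 4) − 0 = 1, so Ȟ^0 ≅ Z
Ȟ^1 = (6 − 0) − 4 = 2, so Ȟ^1 ≅ Z^2
Ȟ^2 = (0 − 0) − 0 = 0, so Ȟ^2 ≅ 0

Ȟ^0 = Z, Ȟ^1 = Z^2, Ȟ^2 = 0


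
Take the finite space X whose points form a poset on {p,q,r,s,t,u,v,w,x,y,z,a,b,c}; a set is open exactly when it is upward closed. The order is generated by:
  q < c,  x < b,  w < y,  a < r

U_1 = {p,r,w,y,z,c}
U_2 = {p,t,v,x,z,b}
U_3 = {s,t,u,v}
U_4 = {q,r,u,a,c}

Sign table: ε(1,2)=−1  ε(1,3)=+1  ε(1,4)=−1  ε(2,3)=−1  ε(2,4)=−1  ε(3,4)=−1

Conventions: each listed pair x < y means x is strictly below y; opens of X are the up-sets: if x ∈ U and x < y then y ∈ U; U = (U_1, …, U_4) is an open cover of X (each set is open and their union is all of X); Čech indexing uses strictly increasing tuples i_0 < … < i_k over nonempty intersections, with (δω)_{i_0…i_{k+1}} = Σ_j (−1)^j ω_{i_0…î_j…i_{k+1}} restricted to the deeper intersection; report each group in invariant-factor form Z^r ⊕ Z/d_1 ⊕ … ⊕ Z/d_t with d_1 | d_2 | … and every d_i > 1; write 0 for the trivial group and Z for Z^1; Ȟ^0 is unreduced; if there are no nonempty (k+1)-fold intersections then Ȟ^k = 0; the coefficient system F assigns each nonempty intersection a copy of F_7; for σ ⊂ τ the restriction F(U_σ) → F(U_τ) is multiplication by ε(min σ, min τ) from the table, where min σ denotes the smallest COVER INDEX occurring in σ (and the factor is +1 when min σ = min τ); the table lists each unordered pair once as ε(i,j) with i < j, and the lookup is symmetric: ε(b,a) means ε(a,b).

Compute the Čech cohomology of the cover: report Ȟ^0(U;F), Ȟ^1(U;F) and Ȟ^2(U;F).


Ȟ^0(U;F) ≅ Z/7, Ȟ^1(U;F) ≅ Z/7 and Ȟ^2(U;F) ≅ 0

nerve simplices:
  U12={p,z} U14={r,c} U23={t,v} U34={u}
C dims 4,4; δ0: rk_F7 3
degree 0: 4−3−0 = 1 → Ȟ^0 ≅ Z/7
degree 1: 4−0−3 = 1 → Ȟ^1 ≅ Z/7
degree 2: 0−0−0 = 0 → Ȟ^2 ≅ 0


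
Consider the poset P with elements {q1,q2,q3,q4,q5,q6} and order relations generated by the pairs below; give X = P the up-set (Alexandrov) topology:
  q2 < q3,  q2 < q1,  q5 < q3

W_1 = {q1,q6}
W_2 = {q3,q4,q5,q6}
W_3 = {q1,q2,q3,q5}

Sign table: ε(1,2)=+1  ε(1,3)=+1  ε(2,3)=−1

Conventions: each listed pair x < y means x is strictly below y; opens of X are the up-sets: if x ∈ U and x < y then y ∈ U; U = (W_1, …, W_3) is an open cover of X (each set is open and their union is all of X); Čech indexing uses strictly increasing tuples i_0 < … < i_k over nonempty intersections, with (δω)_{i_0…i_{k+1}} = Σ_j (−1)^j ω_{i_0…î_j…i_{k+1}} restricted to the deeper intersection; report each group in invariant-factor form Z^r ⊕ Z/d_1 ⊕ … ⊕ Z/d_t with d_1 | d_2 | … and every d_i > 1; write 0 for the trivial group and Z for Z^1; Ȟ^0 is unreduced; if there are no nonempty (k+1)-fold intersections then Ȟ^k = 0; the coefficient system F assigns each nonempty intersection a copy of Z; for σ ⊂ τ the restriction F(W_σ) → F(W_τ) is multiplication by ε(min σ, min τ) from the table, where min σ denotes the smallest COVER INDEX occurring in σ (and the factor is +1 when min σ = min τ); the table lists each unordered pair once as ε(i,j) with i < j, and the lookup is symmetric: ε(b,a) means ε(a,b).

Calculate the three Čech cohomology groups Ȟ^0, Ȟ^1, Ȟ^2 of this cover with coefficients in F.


Ȟ^0 = 0; Ȟ^1 = Z/2; Ȟ^2 = 0

nerve simplices:
  W12={q6} W13={q1} W23={q3,q5}
C dims 3,3; δ0: rk 3, SNF 1^2·2
degree 0: 3−3−0 = 0 → Ȟ^0 ≅ 0
degree 1: 3−0−3 = 0 plus torsion [2] → Ȟ^1 ≅ Z/2
degree 2: 0−0−0 = 0 → Ȟ^2 ≅ 0


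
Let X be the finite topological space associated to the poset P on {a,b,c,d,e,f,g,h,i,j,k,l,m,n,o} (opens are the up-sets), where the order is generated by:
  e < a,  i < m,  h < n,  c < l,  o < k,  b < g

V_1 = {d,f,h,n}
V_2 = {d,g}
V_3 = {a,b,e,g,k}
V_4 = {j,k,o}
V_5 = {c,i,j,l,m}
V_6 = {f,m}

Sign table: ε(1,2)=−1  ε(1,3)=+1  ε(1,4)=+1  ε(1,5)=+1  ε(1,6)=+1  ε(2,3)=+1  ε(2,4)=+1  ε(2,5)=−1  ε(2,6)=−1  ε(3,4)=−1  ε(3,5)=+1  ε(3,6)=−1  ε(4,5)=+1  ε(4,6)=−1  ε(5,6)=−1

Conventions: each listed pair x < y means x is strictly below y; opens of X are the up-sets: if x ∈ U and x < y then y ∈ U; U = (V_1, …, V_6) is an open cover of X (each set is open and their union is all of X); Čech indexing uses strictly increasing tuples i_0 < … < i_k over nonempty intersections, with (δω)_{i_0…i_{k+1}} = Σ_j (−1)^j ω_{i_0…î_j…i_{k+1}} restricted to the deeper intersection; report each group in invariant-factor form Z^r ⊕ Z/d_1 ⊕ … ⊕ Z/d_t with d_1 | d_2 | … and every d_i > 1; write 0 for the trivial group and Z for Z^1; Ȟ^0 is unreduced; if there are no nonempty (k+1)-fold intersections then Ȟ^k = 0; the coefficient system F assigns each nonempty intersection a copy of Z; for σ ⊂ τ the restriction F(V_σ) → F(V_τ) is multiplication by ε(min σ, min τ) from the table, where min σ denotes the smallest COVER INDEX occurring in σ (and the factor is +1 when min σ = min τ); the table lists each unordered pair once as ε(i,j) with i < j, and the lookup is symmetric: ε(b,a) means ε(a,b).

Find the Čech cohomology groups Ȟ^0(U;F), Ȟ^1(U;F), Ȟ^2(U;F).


intersection data:
  V12={d} V16={f} V23={g} V34={k} V45={j} V56={m}
C dims 6,6; δ0: rk 6, SNF 1^5·2
Ȟ^0 = (6 − 6) − 0 = 0, so Ȟ^0 ≅ 0
Ȟ^1 = (6 − 0) − 6 = 0 plus torsion [2], so Ȟ^1 ≅ Z/2
Ȟ^2 = (0 − 0) − 0 = 0, so Ȟ^2 ≅ 0

Ȟ^0(U;F) ≅ 0; Ȟ^1(U;F) ≅ Z/2; Ȟ^2(U;F) ≅ 0


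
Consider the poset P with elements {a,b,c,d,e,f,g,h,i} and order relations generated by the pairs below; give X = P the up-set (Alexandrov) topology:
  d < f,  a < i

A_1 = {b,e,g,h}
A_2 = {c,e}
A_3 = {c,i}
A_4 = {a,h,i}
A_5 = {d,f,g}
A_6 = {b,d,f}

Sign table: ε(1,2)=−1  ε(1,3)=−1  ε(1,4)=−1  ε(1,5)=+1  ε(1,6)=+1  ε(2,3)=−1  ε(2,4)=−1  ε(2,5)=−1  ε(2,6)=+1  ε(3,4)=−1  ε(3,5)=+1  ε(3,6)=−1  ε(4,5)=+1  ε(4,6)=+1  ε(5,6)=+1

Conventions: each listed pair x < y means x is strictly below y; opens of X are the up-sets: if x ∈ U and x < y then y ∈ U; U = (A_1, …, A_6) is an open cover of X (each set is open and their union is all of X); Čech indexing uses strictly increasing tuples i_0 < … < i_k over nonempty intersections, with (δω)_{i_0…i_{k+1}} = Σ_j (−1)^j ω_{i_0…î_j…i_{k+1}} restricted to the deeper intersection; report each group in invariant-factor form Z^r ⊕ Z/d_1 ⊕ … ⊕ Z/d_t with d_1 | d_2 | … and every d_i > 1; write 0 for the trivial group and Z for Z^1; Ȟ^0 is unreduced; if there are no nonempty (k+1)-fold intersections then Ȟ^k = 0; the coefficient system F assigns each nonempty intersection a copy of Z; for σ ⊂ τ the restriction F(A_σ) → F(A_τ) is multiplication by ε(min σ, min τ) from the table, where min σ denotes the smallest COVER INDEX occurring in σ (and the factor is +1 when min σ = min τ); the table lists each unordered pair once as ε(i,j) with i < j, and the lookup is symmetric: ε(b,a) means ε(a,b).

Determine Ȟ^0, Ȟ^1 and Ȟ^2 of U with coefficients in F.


Ȟ^0 = Z,  Ȟ^1 = Z^2,  Ȟ^2 = 0

nonempty overlaps:
  A12={e} A14={h} A15={g} A16={b} A23={c} A34={i} A56={d,f}
C dims 6,7; δ0: rk 5, SNF 1^5
degree 0: 6−5−0 = 1 → Ȟ^0 ≅ Z
degree 1: 7−0−5 = 2 → Ȟ^1 ≅ Z^2
degree 2: 0−0−0 = 0 → Ȟ^2 ≅ 0


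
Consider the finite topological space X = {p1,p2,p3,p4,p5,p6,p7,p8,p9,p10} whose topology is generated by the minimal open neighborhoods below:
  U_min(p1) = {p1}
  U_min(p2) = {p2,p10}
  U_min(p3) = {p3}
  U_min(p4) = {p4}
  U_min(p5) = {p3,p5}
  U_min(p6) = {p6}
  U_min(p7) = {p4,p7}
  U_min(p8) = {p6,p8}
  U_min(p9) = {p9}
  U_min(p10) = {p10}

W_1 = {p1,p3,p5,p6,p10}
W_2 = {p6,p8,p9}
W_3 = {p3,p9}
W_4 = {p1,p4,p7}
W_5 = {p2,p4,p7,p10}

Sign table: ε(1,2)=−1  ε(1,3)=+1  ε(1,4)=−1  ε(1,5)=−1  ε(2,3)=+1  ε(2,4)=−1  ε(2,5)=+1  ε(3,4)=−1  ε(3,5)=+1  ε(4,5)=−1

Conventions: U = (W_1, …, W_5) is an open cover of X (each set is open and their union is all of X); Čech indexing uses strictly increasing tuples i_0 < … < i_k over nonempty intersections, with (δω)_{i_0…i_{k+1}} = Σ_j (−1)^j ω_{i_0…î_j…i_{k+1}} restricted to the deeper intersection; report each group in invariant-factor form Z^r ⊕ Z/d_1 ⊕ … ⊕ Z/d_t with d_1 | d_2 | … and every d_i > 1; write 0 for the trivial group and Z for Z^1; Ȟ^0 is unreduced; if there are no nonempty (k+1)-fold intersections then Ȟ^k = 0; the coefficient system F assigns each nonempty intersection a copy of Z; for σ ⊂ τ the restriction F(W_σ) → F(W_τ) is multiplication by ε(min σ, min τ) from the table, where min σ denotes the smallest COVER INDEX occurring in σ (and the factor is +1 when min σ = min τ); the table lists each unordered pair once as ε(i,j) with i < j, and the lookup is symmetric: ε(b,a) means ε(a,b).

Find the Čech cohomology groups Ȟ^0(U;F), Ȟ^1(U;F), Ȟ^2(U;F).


Ȟ^0 = 0; Ȟ^1 = Z ⊕ Z/2; Ȟ^2 = 0

nonempty intersections:
  W12={p6} W13={p3} W14={p1} W15={p10} W23={p9} W45={p4,p7}
C dims 5,6; δ0: rk 5, SNF 1^4·2
Ȟ^0: (5−5)−0=0 ⇒ 0
Ȟ^1: (6−0)−5=1 plus torsion [2] ⇒ Z ⊕ Z/2
Ȟ^2: (0−0)−0=0 ⇒ 0


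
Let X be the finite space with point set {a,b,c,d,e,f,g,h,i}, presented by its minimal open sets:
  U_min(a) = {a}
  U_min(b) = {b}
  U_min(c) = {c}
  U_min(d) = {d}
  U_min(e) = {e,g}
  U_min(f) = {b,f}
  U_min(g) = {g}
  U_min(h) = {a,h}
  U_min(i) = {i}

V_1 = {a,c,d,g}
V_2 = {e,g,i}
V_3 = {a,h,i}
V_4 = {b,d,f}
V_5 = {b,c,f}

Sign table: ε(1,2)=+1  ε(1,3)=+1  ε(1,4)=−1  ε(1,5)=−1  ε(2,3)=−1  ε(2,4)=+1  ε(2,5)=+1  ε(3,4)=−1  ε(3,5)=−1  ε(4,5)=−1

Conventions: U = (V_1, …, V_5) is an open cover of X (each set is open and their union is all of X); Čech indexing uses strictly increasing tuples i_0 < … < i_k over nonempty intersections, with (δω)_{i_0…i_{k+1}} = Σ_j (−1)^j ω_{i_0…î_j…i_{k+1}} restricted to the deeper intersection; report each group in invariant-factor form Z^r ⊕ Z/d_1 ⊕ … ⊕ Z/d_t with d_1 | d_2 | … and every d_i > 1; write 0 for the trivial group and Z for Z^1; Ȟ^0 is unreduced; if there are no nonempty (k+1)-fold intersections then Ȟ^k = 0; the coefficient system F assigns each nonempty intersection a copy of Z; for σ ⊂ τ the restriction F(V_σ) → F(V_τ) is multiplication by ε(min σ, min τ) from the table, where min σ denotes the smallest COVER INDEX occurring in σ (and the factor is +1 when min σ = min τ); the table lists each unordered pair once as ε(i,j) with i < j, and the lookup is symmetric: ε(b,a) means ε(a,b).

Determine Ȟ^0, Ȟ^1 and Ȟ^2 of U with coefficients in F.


nerve simplices:
  V12={g} V13={a} V14={d} V15={c} V23={i} V45={b,f}
C dims 5,6; δ0: rk 5, SNF 1^4·2
degree 0: 5−5−0 = 0 → Ȟ^0 ≅ 0
degree 1: 6−0−5 = 1 plus torsion [2] → Ȟ^1 ≅ Z ⊕ Z/2
degree 2: 0−0−0 = 0 → Ȟ^2 ≅ 0

Ȟ^0 ≅ 0,  Ȟ^1 ≅ Z ⊕ Z/2,  Ȟ^2 ≅ 0


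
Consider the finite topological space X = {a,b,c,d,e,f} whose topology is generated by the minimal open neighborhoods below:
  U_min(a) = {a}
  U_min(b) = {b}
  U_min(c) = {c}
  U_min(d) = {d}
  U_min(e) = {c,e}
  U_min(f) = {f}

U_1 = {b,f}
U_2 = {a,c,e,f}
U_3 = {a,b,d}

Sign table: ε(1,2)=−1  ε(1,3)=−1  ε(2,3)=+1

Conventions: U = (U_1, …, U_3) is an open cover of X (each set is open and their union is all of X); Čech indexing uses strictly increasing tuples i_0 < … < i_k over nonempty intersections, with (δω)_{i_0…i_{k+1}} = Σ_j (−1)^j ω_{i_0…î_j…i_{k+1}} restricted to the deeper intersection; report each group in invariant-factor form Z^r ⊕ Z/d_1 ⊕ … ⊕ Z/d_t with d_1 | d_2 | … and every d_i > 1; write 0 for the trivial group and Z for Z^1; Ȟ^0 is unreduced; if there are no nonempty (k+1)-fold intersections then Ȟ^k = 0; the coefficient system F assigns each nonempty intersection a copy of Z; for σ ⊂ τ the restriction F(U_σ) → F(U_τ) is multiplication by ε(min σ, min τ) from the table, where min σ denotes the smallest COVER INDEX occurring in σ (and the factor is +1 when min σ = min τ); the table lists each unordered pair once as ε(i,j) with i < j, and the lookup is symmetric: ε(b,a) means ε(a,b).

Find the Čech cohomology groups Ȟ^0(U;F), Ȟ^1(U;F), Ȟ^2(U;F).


Ȟ^0 ≅ Z,  Ȟ^1 ≅ Z,  Ȟ^2 ≅ 0

cover nerve:
  U12={f} U13={b} U23={a}
C dims 3,3; δ0: rk 2, SNF 1^2
Ȟ^0: (3−2)−0=1 ⇒ Z
Ȟ^1: (3−0)−2=1 ⇒ Z
Ȟ^2: (0−0)−0=0 ⇒ 0


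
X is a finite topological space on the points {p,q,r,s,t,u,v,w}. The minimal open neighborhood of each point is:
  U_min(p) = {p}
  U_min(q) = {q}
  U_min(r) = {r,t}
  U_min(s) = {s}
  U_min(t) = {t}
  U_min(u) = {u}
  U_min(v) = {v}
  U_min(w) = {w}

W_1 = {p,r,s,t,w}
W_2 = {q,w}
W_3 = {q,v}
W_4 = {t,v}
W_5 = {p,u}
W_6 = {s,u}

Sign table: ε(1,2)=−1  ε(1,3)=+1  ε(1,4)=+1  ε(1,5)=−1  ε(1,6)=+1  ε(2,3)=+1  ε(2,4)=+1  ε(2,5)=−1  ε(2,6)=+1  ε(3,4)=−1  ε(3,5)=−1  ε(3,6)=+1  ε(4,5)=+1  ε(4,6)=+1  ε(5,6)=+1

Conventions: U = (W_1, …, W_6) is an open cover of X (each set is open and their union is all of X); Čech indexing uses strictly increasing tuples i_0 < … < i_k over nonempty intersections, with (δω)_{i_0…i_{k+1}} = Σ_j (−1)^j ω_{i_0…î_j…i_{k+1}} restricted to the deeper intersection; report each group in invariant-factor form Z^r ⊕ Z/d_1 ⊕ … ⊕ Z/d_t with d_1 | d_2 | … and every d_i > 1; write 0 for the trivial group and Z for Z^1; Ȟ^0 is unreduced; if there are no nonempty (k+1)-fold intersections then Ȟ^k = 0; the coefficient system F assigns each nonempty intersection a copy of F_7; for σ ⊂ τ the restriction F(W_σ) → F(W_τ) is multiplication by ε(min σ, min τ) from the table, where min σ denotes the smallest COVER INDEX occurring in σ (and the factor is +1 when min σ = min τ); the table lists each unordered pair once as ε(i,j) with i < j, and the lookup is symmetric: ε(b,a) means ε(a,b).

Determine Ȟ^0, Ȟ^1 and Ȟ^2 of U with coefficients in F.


nonempty intersections:
  W12={w} W14={t} W15={p} W16={s} W23={q} W34={v} W56={u}
C dims 6,7; δ0: rk_F7 6
Ȟ^0: (6−6)−0=0 ⇒ 0
Ȟ^1: (7−0)−6=1 ⇒ Z/7
Ȟ^2: (0−0)−0=0 ⇒ 0

Ȟ^0(U;F) ≅ 0, Ȟ^1(U;F) ≅ Z/7 and Ȟ^2(U;F) ≅ 0


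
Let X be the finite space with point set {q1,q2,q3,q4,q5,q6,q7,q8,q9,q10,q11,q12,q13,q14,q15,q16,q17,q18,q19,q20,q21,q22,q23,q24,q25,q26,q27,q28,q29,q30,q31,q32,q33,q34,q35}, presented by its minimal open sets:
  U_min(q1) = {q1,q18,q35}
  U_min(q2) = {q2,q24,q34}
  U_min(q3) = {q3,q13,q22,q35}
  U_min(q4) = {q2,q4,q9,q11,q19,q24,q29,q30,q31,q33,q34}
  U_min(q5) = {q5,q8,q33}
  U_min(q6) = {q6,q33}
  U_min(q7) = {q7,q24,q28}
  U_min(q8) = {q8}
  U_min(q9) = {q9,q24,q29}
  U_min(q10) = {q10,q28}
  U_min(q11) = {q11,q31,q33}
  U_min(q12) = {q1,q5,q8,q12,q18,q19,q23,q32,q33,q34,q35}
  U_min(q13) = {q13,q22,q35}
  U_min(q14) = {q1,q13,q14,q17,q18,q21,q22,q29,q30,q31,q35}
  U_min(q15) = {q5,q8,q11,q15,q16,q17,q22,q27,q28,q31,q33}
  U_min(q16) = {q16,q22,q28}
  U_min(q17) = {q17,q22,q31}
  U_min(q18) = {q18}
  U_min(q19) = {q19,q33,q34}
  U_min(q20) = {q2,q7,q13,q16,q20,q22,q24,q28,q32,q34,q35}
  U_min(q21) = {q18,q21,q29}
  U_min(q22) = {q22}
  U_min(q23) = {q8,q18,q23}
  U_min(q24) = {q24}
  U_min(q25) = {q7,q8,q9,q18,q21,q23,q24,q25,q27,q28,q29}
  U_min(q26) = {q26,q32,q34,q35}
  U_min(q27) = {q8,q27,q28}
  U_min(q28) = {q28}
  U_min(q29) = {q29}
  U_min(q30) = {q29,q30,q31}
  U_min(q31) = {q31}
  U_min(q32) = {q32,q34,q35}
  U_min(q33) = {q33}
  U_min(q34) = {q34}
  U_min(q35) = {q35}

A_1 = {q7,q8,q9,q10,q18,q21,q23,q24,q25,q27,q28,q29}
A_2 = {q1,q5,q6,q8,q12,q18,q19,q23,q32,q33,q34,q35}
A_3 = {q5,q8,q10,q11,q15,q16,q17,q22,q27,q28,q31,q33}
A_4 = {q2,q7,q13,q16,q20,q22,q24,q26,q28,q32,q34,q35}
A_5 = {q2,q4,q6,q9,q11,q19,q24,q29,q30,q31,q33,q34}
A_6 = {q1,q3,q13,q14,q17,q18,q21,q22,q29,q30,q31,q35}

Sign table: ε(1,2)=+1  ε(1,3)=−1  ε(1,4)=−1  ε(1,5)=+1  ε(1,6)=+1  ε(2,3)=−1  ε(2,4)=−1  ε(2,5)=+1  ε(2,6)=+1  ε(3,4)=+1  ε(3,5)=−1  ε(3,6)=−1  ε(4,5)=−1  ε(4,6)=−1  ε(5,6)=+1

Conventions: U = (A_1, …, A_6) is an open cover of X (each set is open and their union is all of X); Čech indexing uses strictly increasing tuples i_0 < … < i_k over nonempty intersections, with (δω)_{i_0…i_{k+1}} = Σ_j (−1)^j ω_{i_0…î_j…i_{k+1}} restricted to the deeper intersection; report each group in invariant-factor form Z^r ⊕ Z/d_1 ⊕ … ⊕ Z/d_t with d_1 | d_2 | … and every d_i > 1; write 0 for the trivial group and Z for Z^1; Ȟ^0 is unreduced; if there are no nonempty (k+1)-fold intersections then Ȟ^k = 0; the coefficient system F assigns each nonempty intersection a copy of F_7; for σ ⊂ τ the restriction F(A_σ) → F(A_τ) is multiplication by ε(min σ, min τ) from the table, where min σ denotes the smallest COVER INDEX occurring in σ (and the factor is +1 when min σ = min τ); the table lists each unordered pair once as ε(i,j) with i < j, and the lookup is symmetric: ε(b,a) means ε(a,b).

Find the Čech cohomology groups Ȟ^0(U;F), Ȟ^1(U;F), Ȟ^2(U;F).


Ȟ^0 = Z/7,  Ȟ^1 = 0,  Ȟ^2 = 0

nonempty overlaps:
  A12={q8,q18,q23} A13={q8,q10,q27,q28} A14={q7,q24,q28} A15={q9,q24,q29} A16={q18,q21,q29} A23={q5,q8,q33} A24={q32,q34,q35} A25={q6,q19,q33,q34} A26={q1,q18,q35} A34={q16,q22,q28} A35={q11,q31,q33} A36={q17,q22,q31} A45={q2,q24,q34} A46={q13,q22,q35} A56={q29,q30,q31}
  A123={q8} A126={q18} A134={q28} A145={q24} A156={q29} A235={q33} A245={q34} A246={q35} A346={q22} A356={q31}
C dims 6,15,10; δ0: rk_F7 5; δ1: rk_F7 10
degree 0: 6−5−0 = 1 → Ȟ^0 ≅ Z/7
degree 1: 15−10−5 = 0 → Ȟ^1 ≅ 0
degree 2: 10−0−10 = 0 → Ȟ^2 ≅ 0


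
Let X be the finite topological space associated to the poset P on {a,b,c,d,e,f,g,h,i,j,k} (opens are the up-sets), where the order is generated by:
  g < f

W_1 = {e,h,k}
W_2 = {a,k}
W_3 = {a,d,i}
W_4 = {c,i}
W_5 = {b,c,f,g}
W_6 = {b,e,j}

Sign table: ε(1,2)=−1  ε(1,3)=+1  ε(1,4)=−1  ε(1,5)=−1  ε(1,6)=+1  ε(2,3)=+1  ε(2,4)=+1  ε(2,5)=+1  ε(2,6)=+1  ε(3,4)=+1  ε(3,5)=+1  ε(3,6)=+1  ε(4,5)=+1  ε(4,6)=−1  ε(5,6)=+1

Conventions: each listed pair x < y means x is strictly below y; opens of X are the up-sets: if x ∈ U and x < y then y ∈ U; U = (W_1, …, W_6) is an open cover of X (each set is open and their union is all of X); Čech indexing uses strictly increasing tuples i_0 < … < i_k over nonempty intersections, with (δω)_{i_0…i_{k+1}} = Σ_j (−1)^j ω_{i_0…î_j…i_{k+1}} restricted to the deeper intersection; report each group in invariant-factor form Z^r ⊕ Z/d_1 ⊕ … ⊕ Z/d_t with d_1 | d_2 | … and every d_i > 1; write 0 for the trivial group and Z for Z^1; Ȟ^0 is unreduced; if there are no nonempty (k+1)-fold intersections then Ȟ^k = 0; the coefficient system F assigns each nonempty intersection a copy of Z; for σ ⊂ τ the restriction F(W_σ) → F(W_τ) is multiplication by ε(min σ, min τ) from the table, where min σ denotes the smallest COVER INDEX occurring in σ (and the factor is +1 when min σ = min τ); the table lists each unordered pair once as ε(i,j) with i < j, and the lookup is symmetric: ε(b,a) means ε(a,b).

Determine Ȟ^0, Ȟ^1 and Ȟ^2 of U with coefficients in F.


Ȟ^0 ≅ 0, Ȟ^1 ≅ Z/2 and Ȟ^2 ≅ 0

nonempty intersections:
  W12={k} W16={e} W23={a} W34={i} W45={c} W56={b}
C dims 6,6; δ0: rk 6, SNF 1^5·2
Ȟ^0: (6−6)−0=0 ⇒ 0
Ȟ^1: (6−0)−6=0 plus torsion [2] ⇒ Z/2
Ȟ^2: (0−0)−0=0 ⇒ 0


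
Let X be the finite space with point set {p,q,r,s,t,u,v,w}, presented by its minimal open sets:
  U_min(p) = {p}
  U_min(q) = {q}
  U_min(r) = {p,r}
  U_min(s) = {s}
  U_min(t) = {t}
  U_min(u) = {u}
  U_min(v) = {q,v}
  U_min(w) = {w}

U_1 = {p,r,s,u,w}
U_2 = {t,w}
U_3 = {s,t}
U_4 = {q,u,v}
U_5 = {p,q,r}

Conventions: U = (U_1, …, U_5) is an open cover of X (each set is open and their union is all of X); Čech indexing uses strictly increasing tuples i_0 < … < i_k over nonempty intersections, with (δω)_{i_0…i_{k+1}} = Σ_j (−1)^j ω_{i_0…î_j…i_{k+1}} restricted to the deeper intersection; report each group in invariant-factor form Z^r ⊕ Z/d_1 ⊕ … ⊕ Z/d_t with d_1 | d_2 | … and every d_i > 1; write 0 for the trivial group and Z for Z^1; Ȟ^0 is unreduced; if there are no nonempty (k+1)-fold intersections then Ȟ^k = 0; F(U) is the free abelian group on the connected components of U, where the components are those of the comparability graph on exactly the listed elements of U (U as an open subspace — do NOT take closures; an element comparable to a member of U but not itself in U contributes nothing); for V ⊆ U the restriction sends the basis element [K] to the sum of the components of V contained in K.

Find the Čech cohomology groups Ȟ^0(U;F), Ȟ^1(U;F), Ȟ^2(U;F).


nonempty overlaps:
  U12={w} U13={s} U14={u} U15={p,r} U23={t} U45={q}
components per intersection:
  U1: {p,r} {s} {u} {w}
  U2: {t} {w}
  U3: {s} {t}
  U4: {q,v} {u}
  U5: {p,r} {q}
  U12: {w}
  U13: {s}
  U14: {u}
  U15: {p,r}
  U23: {t}
  U45: {q}
C dims 12,6; δ0: rk 6, SNF 1^6
degree 0: 12−6−0 = 6 → Ȟ^0 ≅ Z^6
degree 1: 6−0−6 = 0 → Ȟ^1 ≅ 0
degree 2: 0−0−0 = 0 → Ȟ^2 ≅ 0

Ȟ^0(U;F) ≅ Z^6, Ȟ^1(U;F) ≅ 0, Ȟ^2(U;F) ≅ 0


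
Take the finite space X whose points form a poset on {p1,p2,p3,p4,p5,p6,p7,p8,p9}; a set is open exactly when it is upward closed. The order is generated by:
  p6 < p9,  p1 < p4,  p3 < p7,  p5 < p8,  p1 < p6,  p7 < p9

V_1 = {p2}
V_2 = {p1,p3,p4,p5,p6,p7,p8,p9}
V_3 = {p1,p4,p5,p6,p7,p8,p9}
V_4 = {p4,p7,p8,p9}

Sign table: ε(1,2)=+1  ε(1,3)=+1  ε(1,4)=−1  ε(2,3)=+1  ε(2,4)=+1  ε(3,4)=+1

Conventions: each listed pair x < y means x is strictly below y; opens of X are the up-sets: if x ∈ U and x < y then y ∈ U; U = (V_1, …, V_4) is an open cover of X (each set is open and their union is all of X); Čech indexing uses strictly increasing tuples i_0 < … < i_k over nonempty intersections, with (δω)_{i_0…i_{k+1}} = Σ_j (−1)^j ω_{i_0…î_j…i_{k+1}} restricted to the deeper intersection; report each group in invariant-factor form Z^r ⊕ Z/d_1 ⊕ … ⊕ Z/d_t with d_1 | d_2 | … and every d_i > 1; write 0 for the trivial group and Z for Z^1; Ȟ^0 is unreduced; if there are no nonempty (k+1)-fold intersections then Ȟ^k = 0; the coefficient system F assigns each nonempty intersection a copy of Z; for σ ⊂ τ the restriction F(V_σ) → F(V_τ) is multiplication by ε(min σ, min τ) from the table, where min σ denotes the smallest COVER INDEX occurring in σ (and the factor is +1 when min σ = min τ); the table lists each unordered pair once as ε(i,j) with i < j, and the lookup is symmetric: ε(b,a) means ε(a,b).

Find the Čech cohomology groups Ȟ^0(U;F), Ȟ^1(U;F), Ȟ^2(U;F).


Ȟ^0 = Z^2, Ȟ^1 = 0 and Ȟ^2 = 0

intersection data:
  V23={p1,p4,p5,p6,p7,p8,p9} V24={p4,p7,p8,p9} V34={p4,p7,p8,p9}
  V234={p4,p7,p8,p9}
C dims 4,3,1; δ0: rk 2, SNF 1^2; δ1: rk 1, SNF 1^1
Ȟ^0 = (4 − 2) − 0 = 2, so Ȟ^0 ≅ Z^2
Ȟ^1 = (3 − 1) − 2 = 0, so Ȟ^1 ≅ 0
Ȟ^2 = (1 − 0) − 1 = 0, so Ȟ^2 ≅ 0


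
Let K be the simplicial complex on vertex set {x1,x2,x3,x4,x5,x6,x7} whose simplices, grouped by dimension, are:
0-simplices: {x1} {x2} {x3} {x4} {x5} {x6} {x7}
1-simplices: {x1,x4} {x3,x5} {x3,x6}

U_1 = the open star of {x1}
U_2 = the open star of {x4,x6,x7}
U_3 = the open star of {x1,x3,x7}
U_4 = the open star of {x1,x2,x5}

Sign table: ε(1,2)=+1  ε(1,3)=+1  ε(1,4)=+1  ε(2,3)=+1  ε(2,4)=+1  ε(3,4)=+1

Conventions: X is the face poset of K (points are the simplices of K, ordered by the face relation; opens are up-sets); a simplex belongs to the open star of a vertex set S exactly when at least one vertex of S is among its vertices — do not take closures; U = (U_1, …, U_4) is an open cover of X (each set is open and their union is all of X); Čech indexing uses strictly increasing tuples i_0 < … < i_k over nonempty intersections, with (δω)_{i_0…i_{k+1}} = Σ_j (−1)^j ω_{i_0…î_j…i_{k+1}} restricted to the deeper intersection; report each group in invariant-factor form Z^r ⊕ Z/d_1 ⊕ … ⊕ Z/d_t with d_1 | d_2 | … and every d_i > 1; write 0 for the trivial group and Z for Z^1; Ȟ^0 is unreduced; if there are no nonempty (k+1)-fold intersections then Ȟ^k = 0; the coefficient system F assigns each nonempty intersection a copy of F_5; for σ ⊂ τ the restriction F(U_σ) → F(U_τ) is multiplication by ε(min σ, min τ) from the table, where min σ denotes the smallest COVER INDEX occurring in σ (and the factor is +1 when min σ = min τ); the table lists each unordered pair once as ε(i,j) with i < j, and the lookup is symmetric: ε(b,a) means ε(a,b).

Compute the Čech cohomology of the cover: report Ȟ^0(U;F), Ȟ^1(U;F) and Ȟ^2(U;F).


Ȟ^0(U;F) ≅ Z/5, Ȟ^1(U;F) ≅ 0 and Ȟ^2(U;F) ≅ 0

intersection data:
  U1={{x1},{x1,x4}} U2={{x4},{x6},{x7},{x1,x4},{x3,x6}} U3={{x1},{x3},{x7},{x1,x4},{x3,x5},{x3,x6}} U4={{x1},{x2},{x5},{x1,x4},{x3,x5}}
  U12={{x1,x4}} U13={{x1},{x1,x4}} U14={{x1},{x1,x4}} U23={{x7},{x1,x4},{x3,x6}} U24={{x1,x4}} U34={{x1},{x1,x4},{x3,x5}}
  U123={{x1,x4}} U124={{x1,x4}} U134={{x1},{x1,x4}} U234={{x1,x4}}
  U1234={{x1,x4}}
C dims 4,6,4,1; δ0: rk_F5 3; δ1: rk_F5 3; δ2: rk_F5 1
Ȟ^0 = (4 − 3) − 0 = 1, so Ȟ^0 ≅ Z/5
Ȟ^1 = (6 − 3) − 3 = 0, so Ȟ^1 ≅ 0
Ȟ^2 = (4 − 1) − 3 = 0, so Ȟ^2 ≅ 0


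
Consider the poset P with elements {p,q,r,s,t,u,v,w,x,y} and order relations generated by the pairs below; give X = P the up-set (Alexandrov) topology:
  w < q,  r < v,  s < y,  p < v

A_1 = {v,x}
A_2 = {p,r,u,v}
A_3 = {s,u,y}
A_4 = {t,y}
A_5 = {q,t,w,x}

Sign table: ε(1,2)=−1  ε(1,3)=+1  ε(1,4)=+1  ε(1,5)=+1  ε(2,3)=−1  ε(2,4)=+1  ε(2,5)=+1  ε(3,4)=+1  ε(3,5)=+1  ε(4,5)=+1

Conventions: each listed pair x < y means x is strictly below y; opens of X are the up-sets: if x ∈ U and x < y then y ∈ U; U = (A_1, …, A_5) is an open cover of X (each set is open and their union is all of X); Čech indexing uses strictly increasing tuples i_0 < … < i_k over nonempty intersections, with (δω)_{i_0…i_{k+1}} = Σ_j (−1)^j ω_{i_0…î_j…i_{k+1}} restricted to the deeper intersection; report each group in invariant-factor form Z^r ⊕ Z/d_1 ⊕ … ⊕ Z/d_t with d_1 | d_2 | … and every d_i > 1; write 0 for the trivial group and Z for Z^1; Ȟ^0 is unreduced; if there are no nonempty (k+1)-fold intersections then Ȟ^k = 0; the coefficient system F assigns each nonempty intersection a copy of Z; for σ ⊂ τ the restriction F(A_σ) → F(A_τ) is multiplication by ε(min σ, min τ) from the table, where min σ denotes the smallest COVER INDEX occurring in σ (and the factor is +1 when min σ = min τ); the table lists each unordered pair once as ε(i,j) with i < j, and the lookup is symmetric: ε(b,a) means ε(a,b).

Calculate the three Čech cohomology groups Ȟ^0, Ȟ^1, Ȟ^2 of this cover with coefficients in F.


cover nerve:
  A12={v} A15={x} A23={u} A34={y} A45={t}
C dims 5,5; δ0: rk 4, SNF 1^4
Ȟ^0: (5−4)−0=1 ⇒ Z
Ȟ^1: (5−0)−4=1 ⇒ Z
Ȟ^2: (0−0)−0=0 ⇒ 0

Ȟ^0 = Z,  Ȟ^1 = Z,  Ȟ^2 = 0


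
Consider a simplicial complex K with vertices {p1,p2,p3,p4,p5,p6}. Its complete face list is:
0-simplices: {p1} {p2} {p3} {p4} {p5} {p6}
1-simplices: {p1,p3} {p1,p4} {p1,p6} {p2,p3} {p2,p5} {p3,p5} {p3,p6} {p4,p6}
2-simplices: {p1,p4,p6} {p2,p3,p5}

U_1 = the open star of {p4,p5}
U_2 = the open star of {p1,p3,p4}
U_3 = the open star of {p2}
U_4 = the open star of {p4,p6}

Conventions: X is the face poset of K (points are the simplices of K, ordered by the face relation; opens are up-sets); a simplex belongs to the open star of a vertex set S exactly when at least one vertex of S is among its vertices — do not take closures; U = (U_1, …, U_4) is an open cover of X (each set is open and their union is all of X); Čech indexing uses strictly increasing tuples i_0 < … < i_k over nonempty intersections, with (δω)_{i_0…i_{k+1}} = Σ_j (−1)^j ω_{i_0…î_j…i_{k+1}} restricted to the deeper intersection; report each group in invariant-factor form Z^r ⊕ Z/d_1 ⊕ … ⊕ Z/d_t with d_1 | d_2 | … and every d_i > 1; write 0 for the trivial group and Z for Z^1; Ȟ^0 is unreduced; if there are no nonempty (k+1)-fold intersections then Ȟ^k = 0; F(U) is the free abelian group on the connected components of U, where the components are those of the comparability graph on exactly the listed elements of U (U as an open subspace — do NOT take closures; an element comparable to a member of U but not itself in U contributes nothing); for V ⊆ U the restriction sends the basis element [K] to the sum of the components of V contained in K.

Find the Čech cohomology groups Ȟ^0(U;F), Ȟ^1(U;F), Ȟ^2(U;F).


nerve simplices:
  U1={{p4},{p5},{p1,p4},{p2,p5},{p3,p5},{p4,p6},{p1,p4,p6},{p2,p3,p5}} U2={{p1},{p3},{p4},{p1,p3},{p1,p4},{p1,p6},{p2,p3},{p3,p5},{p3,p6},{p4,p6},{p1,p4,p6},{p2,p3,p5}} U3={{p2},{p2,p3},{p2,p5},{p2,p3,p5}} U4={{p4},{p6},{p1,p4},{p1,p6},{p3,p6},{p4,p6},{p1,p4,p6}}
  U12={{p4},{p1,p4},{p3,p5},{p4,p6},{p1,p4,p6},{p2,p3,p5}} U13={{p2,p5},{p2,p3,p5}} U14={{p4},{p1,p4},{p4,p6},{p1,p4,p6}} U23={{p2,p3},{p2,p3,p5}} U24={{p4},{p1,p4},{p1,p6},{p3,p6},{p4,p6},{p1,p4,p6}}
  U123={{p2,p3,p5}} U124={{p4},{p1,p4},{p4,p6},{p1,p4,p6}}
components per intersection:
  U1: {{p4},{p1,p4},{p4,p6},{p1,p4,p6}} {{p5},{p2,p5},{p3,p5},{p2,p3,p5}}
  U2: {{p1},{p3},{p4},{p1,p3},{p1,p4},{p1,p6},{p2,p3},{p3,p5},{p3,p6},{p4,p6},{p1,p4,p6},{p2,p3,p5}}
  U3: {{p2},{p2,p3},{p2,p5},{p2,p3,p5}}
  U4: {{p4},{p6},{p1,p4},{p1,p6},{p3,p6},{p4,p6},{p1,p4,p6}}
  U12: {{p4},{p1,p4},{p4,p6},{p1,p4,p6}} {{p3,p5},{p2,p3,p5}}
  U13: {{p2,p5},{p2,p3,p5}}
  U14: {{p4},{p1,p4},{p4,p6},{p1,p4,p6}}
  U23: {{p2,p3},{p2,p3,p5}}
  U24: {{p4},{p1,p4},{p1,p6},{p4,p6},{p1,p4,p6}} {{p3,p6}}
  U123: {{p2,p3,p5}}
  U124: {{p4},{p1,p4},{p4,p6},{p1,p4,p6}}
C dims 5,7,2; δ0: rk 4, SNF 1^4; δ1: rk 2, SNF 1^2
degree 0: 5−4−0 = 1 → Ȟ^0 ≅ Z
degree 1: 7−2−4 = 1 → Ȟ^1 ≅ Z
degree 2: 2−0−2 = 0 → Ȟ^2 ≅ 0

Ȟ^0 = Z, Ȟ^1 = Z, Ȟ^2 = 0


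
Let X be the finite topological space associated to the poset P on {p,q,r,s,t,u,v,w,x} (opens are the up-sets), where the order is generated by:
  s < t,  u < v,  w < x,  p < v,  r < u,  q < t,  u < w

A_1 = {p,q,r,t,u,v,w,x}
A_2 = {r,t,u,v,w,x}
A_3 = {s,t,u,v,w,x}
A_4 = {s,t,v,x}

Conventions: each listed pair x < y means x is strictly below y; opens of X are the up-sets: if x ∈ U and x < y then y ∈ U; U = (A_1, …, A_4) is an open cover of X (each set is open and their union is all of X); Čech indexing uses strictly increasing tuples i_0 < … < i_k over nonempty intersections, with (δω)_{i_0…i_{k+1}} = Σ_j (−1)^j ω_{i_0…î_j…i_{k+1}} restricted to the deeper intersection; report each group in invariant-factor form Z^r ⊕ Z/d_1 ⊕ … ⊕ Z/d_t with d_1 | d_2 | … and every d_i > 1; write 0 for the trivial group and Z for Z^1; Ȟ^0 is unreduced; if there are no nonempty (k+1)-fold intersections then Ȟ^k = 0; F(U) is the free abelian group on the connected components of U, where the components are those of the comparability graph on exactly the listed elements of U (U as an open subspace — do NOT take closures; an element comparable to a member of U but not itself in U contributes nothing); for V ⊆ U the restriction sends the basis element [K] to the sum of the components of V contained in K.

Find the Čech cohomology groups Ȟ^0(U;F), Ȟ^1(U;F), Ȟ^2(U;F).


Ȟ^0 ≅ Z^2, Ȟ^1 ≅ 0, Ȟ^2 ≅ 0

nerve of the cover:
  A12={r,t,u,v,w,x} A13={t,u,v,w,x} A14={t,v,x} A23={t,u,v,w,x} A24={t,v,x} A34={s,t,v,x}
  A123={t,u,v,w,x} A124={t,v,x} A134={t,v,x} A234={t,v,x}
  A1234={t,v,x}
components per intersection:
  A1: {p,r,u,v,w,x} {q,t}
  A2: {r,u,v,w,x} {t}
  A3: {s,t} {u,v,w,x}
  A4: {s,t} {v} {x}
  A12: {r,u,v,w,x} {t}
  A13: {t} {u,v,w,x}
  A14: {t} {v} {x}
  A23: {t} {u,v,w,x}
  A24: {t} {v} {x}
  A34: {s,t} {v} {x}
  A123: {t} {u,v,w,x}
  A124: {t} {v} {x}
  A134: {t} {v} {x}
  A234: {t} {v} {x}
  A1234: {t} {v} {x}
C dims 9,15,11,3; δ0: rk 7, SNF 1^7; δ1: rk 8, SNF 1^8; δ2: rk 3, SNF 1^3
Ȟ^0 = (9 − 7) − 0 = 2, so Ȟ^0 ≅ Z^2
Ȟ^1 = (15 − 8) − 7 = 0, so Ȟ^1 ≅ 0
Ȟ^2 = (11 − 3) − 8 = 0, so Ȟ^2 ≅ 0


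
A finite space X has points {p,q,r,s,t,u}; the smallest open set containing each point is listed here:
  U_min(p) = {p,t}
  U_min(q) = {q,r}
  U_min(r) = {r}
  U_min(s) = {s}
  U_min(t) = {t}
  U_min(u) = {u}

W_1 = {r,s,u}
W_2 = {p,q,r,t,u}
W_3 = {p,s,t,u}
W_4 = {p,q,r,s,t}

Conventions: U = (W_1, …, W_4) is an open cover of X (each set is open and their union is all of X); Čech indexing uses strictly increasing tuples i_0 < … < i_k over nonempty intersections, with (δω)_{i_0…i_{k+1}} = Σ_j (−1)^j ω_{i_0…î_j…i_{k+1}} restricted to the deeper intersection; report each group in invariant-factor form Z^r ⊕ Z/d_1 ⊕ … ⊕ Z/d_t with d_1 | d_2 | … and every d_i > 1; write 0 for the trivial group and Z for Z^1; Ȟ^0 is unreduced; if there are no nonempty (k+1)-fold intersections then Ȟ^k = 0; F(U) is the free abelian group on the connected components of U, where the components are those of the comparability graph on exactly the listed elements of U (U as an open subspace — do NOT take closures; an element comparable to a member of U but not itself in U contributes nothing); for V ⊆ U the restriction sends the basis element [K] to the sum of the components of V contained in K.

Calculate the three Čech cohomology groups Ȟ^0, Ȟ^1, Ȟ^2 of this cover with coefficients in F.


Ȟ^0(U;F) ≅ Z^4, Ȟ^1(U;F) ≅ 0 and Ȟ^2(U;F) ≅ 0

cover nerve:
  W12={r,u} W13={s,u} W14={r,s} W23={p,t,u} W24={p,q,r,t} W34={p,s,t}
  W123={u} W124={r} W134={s} W234={p,t}
components per intersection:
  W1: {r} {s} {u}
  W2: {p,t} {q,r} {u}
  W3: {p,t} {s} {u}
  W4: {p,t} {q,r} {s}
  W12: {r} {u}
  W13: {s} {u}
  W14: {r} {s}
  W23: {p,t} {u}
  W24: {p,t} {q,r}
  W34: {p,t} {s}
  W123: {u}
  W124: {r}
  W134: {s}
  W234: {p,t}
C dims 12,12,4; δ0: rk 8, SNF 1^8; δ1: rk 4, SNF 1^4
Ȟ^0: (12−8)−0=4 ⇒ Z^4
Ȟ^1: (12−4)−8=0 ⇒ 0
Ȟ^2: (4−0)−4=0 ⇒ 0


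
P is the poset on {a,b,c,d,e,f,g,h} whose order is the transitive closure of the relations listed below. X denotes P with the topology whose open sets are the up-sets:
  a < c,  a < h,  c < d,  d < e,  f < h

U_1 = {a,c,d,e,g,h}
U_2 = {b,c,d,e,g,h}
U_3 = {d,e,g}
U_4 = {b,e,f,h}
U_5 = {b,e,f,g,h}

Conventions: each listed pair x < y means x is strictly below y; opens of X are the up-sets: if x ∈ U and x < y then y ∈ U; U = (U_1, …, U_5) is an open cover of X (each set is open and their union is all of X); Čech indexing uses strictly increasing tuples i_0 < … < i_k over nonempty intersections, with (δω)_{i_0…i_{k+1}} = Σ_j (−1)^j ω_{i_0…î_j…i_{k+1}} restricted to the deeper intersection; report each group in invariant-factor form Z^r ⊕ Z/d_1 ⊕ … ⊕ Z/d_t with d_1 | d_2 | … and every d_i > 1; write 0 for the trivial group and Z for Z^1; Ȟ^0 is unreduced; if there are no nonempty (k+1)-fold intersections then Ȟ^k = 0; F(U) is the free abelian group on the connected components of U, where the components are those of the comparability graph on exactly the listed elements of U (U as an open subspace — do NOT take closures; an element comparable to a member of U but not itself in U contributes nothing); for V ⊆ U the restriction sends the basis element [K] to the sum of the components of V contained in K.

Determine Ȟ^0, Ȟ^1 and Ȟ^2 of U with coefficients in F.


nonempty overlaps:
  U12={c,d,e,g,h} U13={d,e,g} U14={e,h} U15={e,g,h} U23={d,e,g} U24={b,e,h} U25={b,e,g,h} U34={e} U35={e,g} U45={b,e,f,h}
  U123={d,e,g} U124={e,h} U125={e,g,h} U134={e} U135={e,g} U145={e,h} U234={e} U235={e,g} U245={b,e,h} U345={e}
  U1234={e} U1235={e,g} U1245={e,h} U1345={e} U2345={e}
  U12345={e}
components per intersection:
  U1: {a,c,d,e,h} {g}
  U2: {b} {c,d,e} {g} {h}
  U3: {d,e} {g}
  U4: {b} {e} {f,h}
  U5: {b} {e} {f,h} {g}
  U12: {c,d,e} {g} {h}
  U13: {d,e} {g}
  U14: {e} {h}
  U15: {e} {g} {h}
  U23: {d,e} {g}
  U24: {b} {e} {h}
  U25: {b} {e} {g} {h}
  U34: {e}
  U35: {e} {g}
  U45: {b} {e} {f,h}
  U123: {d,e} {g}
  U124: {e} {h}
  U125: {e} {g} {h}
  U134: {e}
  U135: {e} {g}
  U145: {e} {h}
  U234: {e}
  U235: {e} {g}
  U245: {b} {e} {h}
  U345: {e}
  U1234: {e}
  U1235: {e} {g}
  U1245: {e} {h}
  U1345: {e}
  U2345: {e}
  U12345: {e}
C dims 15,25,19,7; δ0: rk 12, SNF 1^12; δ1: rk 13, SNF 1^13; δ2: rk 6, SNF 1^6
degree 0: 15−12−0 = 3 → Ȟ^0 ≅ Z^3
degree 1: 25−13−12 = 0 → Ȟ^1 ≅ 0
degree 2: 19−6−13 = 0 → Ȟ^2 ≅ 0

Ȟ^0 = Z^3,  Ȟ^1 = 0,  Ȟ^2 = 0


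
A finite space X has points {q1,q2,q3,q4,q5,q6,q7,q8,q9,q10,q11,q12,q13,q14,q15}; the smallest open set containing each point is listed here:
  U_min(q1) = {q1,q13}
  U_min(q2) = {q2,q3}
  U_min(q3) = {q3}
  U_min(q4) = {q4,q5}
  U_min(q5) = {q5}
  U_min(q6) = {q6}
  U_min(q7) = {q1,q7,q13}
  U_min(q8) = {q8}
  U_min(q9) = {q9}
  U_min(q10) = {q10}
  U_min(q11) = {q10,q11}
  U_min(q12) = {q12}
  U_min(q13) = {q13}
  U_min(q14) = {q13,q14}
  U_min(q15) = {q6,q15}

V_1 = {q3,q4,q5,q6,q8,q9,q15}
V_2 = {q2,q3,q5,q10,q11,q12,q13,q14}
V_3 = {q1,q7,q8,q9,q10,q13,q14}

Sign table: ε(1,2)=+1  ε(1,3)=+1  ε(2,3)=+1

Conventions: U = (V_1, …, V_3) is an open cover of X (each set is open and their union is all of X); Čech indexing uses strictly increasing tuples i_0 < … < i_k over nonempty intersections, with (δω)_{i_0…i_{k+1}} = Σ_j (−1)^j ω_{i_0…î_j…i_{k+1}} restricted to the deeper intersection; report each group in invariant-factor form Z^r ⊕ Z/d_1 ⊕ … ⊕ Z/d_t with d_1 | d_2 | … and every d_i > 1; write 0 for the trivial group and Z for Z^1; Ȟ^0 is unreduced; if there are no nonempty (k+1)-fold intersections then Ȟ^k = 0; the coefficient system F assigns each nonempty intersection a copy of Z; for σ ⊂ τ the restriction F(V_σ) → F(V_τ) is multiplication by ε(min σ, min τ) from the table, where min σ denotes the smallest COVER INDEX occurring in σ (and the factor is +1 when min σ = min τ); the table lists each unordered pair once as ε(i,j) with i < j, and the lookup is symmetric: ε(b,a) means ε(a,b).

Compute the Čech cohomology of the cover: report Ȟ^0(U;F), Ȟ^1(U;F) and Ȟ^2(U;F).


Ȟ^0 = Z,  Ȟ^1 = Z,  Ȟ^2 = 0

nerve of the cover:
  V12={q3,q5} V13={q8,q9} V23={q10,q13,q14}
C dims 3,3; δ0: rk 2, SNF 1^2
Ȟ^0 = (3 − 2) − 0 = 1, so Ȟ^0 ≅ Z
Ȟ^1 = (3 − 0) − 2 = 1, so Ȟ^1 ≅ Z
Ȟ^2 = (0 − 0) − 0 = 0, so Ȟ^2 ≅ 0


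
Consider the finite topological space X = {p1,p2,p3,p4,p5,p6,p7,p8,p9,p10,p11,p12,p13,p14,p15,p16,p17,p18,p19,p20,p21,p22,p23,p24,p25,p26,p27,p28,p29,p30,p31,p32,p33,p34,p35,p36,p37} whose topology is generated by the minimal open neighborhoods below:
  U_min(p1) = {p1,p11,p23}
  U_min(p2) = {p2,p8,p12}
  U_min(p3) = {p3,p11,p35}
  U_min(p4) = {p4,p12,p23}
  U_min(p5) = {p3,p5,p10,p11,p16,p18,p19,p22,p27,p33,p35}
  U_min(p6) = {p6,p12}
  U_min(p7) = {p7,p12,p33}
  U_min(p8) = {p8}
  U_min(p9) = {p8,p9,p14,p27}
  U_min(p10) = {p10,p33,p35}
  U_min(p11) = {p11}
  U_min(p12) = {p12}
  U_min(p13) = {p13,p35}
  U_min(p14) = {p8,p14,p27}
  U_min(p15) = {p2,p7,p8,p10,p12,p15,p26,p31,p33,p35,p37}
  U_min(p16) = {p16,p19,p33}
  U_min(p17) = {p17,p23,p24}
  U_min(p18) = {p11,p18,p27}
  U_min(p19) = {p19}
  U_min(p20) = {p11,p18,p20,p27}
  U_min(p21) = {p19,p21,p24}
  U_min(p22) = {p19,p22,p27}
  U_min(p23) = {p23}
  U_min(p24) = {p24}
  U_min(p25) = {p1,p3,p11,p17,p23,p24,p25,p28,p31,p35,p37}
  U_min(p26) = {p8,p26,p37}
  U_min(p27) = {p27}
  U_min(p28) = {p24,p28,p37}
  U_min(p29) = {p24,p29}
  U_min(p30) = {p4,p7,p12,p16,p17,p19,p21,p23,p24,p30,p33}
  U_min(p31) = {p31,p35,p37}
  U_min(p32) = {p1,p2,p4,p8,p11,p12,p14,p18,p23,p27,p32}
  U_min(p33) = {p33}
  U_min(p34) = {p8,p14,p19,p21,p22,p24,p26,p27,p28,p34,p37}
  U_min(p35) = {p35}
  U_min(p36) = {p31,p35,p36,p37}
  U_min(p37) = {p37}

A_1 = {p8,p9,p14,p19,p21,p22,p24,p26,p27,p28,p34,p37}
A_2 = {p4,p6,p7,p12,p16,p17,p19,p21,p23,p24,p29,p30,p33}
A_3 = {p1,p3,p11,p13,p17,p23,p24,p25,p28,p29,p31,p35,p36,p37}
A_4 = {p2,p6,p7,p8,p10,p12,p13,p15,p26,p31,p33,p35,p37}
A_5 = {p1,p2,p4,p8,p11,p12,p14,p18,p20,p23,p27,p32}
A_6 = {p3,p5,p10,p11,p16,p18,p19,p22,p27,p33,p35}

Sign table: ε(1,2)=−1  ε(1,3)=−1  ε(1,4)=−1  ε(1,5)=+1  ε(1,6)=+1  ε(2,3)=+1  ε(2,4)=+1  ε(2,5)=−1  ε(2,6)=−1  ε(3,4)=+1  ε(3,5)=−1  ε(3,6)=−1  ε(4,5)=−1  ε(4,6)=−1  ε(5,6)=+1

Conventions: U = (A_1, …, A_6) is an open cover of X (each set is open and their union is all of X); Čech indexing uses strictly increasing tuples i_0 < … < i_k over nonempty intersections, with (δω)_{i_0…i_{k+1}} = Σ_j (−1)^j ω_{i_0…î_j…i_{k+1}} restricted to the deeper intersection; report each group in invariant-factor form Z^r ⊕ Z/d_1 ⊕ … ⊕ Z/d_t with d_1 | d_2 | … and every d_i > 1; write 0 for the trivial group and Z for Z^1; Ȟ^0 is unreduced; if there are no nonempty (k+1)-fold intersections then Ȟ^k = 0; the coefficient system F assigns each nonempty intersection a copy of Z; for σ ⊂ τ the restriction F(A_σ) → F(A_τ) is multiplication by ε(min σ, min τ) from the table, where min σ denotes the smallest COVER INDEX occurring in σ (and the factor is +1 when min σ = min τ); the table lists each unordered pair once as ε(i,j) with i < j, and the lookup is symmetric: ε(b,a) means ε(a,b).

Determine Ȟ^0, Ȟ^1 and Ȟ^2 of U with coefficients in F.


Ȟ^0 = Z, Ȟ^1 = 0, Ȟ^2 = Z/2

nerve of the cover:
  A12={p19,p21,p24} A13={p24,p28,p37} A14={p8,p26,p37} A15={p8,p14,p27} A16={p19,p22,p27} A23={p17,p23,p24,p29} A24={p6,p7,p12,p33} A25={p4,p12,p23} A26={p16,p19,p33} A34={p13,p31,p35,p37} A35={p1,p11,p23} A36={p3,p11,p35} A45={p2,p8,p12} A46={p10,p33,p35} A56={p11,p18,p27}
  A123={p24} A126={p19} A134={p37} A145={p8} A156={p27} A235={p23} A245={p12} A246={p33} A346={p35} A356={p11}
C dims 6,15,10; δ0: rk 5, SNF 1^5; δ1: rk 10, SNF 1^9·2
Ȟ^0 = (6 − 5) − 0 = 1, so Ȟ^0 ≅ Z
Ȟ^1 = (15 − 10) − 5 = 0, so Ȟ^1 ≅ 0
Ȟ^2 = (10 − 0) − 10 = 0 plus torsion [2], so Ȟ^2 ≅ Z/2
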